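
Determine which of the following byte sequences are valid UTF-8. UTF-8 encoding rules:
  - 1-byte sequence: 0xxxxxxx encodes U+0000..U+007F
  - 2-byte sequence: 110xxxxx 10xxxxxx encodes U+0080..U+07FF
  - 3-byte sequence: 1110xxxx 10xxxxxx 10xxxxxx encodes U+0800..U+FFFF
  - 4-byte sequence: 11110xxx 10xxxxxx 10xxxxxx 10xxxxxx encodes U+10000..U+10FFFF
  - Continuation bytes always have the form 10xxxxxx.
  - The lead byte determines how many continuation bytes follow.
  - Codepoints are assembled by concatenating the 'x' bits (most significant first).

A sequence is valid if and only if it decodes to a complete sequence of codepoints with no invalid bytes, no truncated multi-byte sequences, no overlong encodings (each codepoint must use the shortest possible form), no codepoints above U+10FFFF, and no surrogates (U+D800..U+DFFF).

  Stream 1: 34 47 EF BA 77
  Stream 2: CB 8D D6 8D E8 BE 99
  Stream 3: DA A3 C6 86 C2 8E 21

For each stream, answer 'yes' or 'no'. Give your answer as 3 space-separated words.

Stream 1: error at byte offset 4. INVALID
Stream 2: decodes cleanly. VALID
Stream 3: decodes cleanly. VALID

Answer: no yes yes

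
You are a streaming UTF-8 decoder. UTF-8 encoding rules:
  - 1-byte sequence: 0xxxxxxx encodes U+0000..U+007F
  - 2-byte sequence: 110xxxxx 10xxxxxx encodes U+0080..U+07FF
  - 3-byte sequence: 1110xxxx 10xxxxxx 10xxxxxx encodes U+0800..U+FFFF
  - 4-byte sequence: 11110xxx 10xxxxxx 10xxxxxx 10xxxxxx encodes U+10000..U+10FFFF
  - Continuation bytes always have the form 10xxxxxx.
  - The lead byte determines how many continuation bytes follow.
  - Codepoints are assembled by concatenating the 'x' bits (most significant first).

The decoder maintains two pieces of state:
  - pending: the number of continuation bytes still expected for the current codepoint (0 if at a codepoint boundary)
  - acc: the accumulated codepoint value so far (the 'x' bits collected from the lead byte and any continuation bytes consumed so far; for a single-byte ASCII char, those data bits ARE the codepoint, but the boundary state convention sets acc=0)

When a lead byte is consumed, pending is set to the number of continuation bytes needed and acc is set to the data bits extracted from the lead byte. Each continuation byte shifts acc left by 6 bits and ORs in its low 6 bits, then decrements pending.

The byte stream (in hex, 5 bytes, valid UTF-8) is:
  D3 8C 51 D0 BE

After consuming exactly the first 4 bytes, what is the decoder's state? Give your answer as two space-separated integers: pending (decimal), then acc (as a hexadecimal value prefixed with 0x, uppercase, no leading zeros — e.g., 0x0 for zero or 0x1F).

Answer: 1 0x10

Derivation:
Byte[0]=D3: 2-byte lead. pending=1, acc=0x13
Byte[1]=8C: continuation. acc=(acc<<6)|0x0C=0x4CC, pending=0
Byte[2]=51: 1-byte. pending=0, acc=0x0
Byte[3]=D0: 2-byte lead. pending=1, acc=0x10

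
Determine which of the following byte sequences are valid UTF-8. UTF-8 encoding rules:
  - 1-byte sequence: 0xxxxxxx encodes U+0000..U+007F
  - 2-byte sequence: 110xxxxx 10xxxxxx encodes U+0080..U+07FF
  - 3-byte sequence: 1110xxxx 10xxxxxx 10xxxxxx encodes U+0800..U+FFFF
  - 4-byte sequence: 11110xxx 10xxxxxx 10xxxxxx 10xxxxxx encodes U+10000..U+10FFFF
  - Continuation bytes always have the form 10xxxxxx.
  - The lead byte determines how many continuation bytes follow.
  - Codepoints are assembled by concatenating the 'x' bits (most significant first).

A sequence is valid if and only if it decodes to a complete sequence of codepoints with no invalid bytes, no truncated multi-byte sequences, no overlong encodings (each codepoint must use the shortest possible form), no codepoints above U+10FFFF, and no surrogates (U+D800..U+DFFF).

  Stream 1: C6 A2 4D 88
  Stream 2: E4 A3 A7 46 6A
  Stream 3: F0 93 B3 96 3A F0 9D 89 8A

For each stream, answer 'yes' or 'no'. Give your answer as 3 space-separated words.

Answer: no yes yes

Derivation:
Stream 1: error at byte offset 3. INVALID
Stream 2: decodes cleanly. VALID
Stream 3: decodes cleanly. VALID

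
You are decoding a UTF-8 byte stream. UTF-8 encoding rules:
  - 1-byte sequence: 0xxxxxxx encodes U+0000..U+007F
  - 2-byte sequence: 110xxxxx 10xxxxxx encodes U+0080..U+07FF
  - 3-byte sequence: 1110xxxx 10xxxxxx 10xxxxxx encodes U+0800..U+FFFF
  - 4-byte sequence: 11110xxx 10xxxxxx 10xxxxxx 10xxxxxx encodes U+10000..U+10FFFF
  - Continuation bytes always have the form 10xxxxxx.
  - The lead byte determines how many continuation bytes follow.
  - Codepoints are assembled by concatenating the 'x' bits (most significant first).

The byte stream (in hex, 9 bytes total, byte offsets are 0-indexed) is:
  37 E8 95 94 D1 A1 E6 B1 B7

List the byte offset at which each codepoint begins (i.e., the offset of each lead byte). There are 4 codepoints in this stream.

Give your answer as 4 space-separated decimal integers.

Answer: 0 1 4 6

Derivation:
Byte[0]=37: 1-byte ASCII. cp=U+0037
Byte[1]=E8: 3-byte lead, need 2 cont bytes. acc=0x8
Byte[2]=95: continuation. acc=(acc<<6)|0x15=0x215
Byte[3]=94: continuation. acc=(acc<<6)|0x14=0x8554
Completed: cp=U+8554 (starts at byte 1)
Byte[4]=D1: 2-byte lead, need 1 cont bytes. acc=0x11
Byte[5]=A1: continuation. acc=(acc<<6)|0x21=0x461
Completed: cp=U+0461 (starts at byte 4)
Byte[6]=E6: 3-byte lead, need 2 cont bytes. acc=0x6
Byte[7]=B1: continuation. acc=(acc<<6)|0x31=0x1B1
Byte[8]=B7: continuation. acc=(acc<<6)|0x37=0x6C77
Completed: cp=U+6C77 (starts at byte 6)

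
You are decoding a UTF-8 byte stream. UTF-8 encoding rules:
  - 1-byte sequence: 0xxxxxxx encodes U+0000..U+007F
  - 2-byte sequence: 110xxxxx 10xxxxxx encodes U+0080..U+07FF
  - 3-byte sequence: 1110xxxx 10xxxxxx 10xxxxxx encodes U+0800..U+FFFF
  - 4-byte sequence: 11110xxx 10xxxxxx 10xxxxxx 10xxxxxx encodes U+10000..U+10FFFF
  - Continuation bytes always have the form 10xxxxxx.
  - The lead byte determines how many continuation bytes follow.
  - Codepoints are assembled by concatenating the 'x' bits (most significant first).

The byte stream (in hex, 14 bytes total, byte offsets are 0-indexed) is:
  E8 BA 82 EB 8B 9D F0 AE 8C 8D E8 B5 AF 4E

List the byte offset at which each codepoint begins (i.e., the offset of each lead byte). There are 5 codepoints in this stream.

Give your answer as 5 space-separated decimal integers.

Answer: 0 3 6 10 13

Derivation:
Byte[0]=E8: 3-byte lead, need 2 cont bytes. acc=0x8
Byte[1]=BA: continuation. acc=(acc<<6)|0x3A=0x23A
Byte[2]=82: continuation. acc=(acc<<6)|0x02=0x8E82
Completed: cp=U+8E82 (starts at byte 0)
Byte[3]=EB: 3-byte lead, need 2 cont bytes. acc=0xB
Byte[4]=8B: continuation. acc=(acc<<6)|0x0B=0x2CB
Byte[5]=9D: continuation. acc=(acc<<6)|0x1D=0xB2DD
Completed: cp=U+B2DD (starts at byte 3)
Byte[6]=F0: 4-byte lead, need 3 cont bytes. acc=0x0
Byte[7]=AE: continuation. acc=(acc<<6)|0x2E=0x2E
Byte[8]=8C: continuation. acc=(acc<<6)|0x0C=0xB8C
Byte[9]=8D: continuation. acc=(acc<<6)|0x0D=0x2E30D
Completed: cp=U+2E30D (starts at byte 6)
Byte[10]=E8: 3-byte lead, need 2 cont bytes. acc=0x8
Byte[11]=B5: continuation. acc=(acc<<6)|0x35=0x235
Byte[12]=AF: continuation. acc=(acc<<6)|0x2F=0x8D6F
Completed: cp=U+8D6F (starts at byte 10)
Byte[13]=4E: 1-byte ASCII. cp=U+004E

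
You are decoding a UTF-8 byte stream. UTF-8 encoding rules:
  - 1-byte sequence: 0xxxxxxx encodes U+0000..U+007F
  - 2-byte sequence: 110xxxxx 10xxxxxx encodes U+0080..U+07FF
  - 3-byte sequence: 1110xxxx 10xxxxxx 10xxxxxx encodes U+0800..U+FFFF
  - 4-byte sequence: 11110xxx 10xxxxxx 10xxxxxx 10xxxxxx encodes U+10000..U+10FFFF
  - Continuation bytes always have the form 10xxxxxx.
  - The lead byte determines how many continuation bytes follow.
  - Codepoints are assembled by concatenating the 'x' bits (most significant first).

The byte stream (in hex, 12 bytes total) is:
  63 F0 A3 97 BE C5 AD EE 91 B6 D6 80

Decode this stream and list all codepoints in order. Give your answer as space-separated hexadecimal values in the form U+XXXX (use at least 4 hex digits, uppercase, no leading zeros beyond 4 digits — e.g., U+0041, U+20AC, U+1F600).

Answer: U+0063 U+235FE U+016D U+E476 U+0580

Derivation:
Byte[0]=63: 1-byte ASCII. cp=U+0063
Byte[1]=F0: 4-byte lead, need 3 cont bytes. acc=0x0
Byte[2]=A3: continuation. acc=(acc<<6)|0x23=0x23
Byte[3]=97: continuation. acc=(acc<<6)|0x17=0x8D7
Byte[4]=BE: continuation. acc=(acc<<6)|0x3E=0x235FE
Completed: cp=U+235FE (starts at byte 1)
Byte[5]=C5: 2-byte lead, need 1 cont bytes. acc=0x5
Byte[6]=AD: continuation. acc=(acc<<6)|0x2D=0x16D
Completed: cp=U+016D (starts at byte 5)
Byte[7]=EE: 3-byte lead, need 2 cont bytes. acc=0xE
Byte[8]=91: continuation. acc=(acc<<6)|0x11=0x391
Byte[9]=B6: continuation. acc=(acc<<6)|0x36=0xE476
Completed: cp=U+E476 (starts at byte 7)
Byte[10]=D6: 2-byte lead, need 1 cont bytes. acc=0x16
Byte[11]=80: continuation. acc=(acc<<6)|0x00=0x580
Completed: cp=U+0580 (starts at byte 10)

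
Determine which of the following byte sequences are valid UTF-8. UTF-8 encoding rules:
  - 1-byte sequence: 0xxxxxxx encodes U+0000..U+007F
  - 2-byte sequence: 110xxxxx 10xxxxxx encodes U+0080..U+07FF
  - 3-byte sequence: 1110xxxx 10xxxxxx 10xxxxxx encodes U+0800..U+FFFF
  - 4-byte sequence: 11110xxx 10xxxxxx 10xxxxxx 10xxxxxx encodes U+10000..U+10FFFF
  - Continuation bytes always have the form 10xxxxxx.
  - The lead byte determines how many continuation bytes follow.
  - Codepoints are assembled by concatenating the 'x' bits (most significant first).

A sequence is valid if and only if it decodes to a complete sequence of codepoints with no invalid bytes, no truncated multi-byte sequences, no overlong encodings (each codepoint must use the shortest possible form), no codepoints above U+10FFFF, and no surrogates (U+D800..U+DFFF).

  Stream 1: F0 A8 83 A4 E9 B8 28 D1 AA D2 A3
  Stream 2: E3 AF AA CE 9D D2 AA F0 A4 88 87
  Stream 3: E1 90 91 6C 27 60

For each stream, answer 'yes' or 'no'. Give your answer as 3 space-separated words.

Stream 1: error at byte offset 6. INVALID
Stream 2: decodes cleanly. VALID
Stream 3: decodes cleanly. VALID

Answer: no yes yes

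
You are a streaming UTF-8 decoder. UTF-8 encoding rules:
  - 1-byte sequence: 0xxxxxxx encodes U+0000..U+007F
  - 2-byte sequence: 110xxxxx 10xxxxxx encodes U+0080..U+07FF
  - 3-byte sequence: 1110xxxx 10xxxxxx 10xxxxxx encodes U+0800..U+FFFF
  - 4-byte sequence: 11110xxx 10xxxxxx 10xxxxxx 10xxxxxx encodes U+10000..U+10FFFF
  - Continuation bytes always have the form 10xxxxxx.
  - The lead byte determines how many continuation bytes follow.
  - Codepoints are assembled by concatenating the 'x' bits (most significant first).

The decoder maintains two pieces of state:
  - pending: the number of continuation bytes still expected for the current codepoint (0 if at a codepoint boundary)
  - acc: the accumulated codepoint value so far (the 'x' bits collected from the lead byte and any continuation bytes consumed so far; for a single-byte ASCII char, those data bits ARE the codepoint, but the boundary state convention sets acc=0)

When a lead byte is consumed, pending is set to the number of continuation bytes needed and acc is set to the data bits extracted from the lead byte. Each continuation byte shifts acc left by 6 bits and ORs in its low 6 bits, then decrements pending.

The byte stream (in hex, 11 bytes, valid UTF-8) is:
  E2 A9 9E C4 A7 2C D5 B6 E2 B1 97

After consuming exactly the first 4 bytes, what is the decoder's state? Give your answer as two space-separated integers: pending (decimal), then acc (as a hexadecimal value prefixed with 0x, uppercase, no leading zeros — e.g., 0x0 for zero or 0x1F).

Answer: 1 0x4

Derivation:
Byte[0]=E2: 3-byte lead. pending=2, acc=0x2
Byte[1]=A9: continuation. acc=(acc<<6)|0x29=0xA9, pending=1
Byte[2]=9E: continuation. acc=(acc<<6)|0x1E=0x2A5E, pending=0
Byte[3]=C4: 2-byte lead. pending=1, acc=0x4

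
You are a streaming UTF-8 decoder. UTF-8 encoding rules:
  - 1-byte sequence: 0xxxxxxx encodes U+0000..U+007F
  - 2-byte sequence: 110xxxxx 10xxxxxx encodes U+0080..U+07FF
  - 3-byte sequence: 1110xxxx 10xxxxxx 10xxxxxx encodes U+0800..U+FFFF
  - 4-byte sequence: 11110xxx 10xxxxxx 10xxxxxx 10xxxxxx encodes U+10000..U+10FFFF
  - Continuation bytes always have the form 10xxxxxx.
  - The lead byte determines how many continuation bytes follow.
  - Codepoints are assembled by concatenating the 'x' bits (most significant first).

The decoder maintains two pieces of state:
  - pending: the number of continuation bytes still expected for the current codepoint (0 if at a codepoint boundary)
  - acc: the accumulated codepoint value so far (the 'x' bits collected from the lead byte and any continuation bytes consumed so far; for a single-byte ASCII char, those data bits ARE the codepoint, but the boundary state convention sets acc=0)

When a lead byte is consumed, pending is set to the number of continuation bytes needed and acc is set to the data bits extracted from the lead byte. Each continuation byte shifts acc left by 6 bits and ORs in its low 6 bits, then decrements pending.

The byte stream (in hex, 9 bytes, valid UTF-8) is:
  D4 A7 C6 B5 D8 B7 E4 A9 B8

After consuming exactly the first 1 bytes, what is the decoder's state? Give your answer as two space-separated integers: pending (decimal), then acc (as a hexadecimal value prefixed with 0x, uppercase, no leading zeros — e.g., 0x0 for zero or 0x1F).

Answer: 1 0x14

Derivation:
Byte[0]=D4: 2-byte lead. pending=1, acc=0x14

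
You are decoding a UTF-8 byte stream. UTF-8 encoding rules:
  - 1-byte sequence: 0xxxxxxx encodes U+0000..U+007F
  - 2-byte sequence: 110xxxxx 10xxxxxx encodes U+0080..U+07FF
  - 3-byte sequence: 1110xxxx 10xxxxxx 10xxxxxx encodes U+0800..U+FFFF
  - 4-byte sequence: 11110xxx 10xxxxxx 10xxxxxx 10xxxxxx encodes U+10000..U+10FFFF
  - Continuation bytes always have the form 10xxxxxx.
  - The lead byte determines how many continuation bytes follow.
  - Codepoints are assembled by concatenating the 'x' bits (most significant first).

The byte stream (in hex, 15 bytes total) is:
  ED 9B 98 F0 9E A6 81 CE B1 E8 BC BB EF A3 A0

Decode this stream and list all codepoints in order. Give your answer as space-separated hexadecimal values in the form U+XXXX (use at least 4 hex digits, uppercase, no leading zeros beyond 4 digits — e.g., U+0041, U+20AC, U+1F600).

Byte[0]=ED: 3-byte lead, need 2 cont bytes. acc=0xD
Byte[1]=9B: continuation. acc=(acc<<6)|0x1B=0x35B
Byte[2]=98: continuation. acc=(acc<<6)|0x18=0xD6D8
Completed: cp=U+D6D8 (starts at byte 0)
Byte[3]=F0: 4-byte lead, need 3 cont bytes. acc=0x0
Byte[4]=9E: continuation. acc=(acc<<6)|0x1E=0x1E
Byte[5]=A6: continuation. acc=(acc<<6)|0x26=0x7A6
Byte[6]=81: continuation. acc=(acc<<6)|0x01=0x1E981
Completed: cp=U+1E981 (starts at byte 3)
Byte[7]=CE: 2-byte lead, need 1 cont bytes. acc=0xE
Byte[8]=B1: continuation. acc=(acc<<6)|0x31=0x3B1
Completed: cp=U+03B1 (starts at byte 7)
Byte[9]=E8: 3-byte lead, need 2 cont bytes. acc=0x8
Byte[10]=BC: continuation. acc=(acc<<6)|0x3C=0x23C
Byte[11]=BB: continuation. acc=(acc<<6)|0x3B=0x8F3B
Completed: cp=U+8F3B (starts at byte 9)
Byte[12]=EF: 3-byte lead, need 2 cont bytes. acc=0xF
Byte[13]=A3: continuation. acc=(acc<<6)|0x23=0x3E3
Byte[14]=A0: continuation. acc=(acc<<6)|0x20=0xF8E0
Completed: cp=U+F8E0 (starts at byte 12)

Answer: U+D6D8 U+1E981 U+03B1 U+8F3B U+F8E0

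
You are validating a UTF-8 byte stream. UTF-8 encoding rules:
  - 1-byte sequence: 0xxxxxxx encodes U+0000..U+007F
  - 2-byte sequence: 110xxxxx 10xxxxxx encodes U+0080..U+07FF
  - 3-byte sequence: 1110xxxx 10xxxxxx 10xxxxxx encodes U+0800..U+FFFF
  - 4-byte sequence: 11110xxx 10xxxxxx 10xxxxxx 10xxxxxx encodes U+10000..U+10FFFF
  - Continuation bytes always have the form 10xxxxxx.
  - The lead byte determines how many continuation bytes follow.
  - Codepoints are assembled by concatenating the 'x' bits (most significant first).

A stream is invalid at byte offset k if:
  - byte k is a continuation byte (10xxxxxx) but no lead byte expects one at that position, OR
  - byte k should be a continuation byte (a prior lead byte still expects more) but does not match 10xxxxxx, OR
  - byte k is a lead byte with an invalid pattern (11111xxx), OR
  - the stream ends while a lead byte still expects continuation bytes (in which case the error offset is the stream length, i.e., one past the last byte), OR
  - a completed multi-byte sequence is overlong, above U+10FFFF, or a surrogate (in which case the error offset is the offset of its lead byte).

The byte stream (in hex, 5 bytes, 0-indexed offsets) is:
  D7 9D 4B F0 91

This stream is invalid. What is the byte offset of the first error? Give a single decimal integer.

Byte[0]=D7: 2-byte lead, need 1 cont bytes. acc=0x17
Byte[1]=9D: continuation. acc=(acc<<6)|0x1D=0x5DD
Completed: cp=U+05DD (starts at byte 0)
Byte[2]=4B: 1-byte ASCII. cp=U+004B
Byte[3]=F0: 4-byte lead, need 3 cont bytes. acc=0x0
Byte[4]=91: continuation. acc=(acc<<6)|0x11=0x11
Byte[5]: stream ended, expected continuation. INVALID

Answer: 5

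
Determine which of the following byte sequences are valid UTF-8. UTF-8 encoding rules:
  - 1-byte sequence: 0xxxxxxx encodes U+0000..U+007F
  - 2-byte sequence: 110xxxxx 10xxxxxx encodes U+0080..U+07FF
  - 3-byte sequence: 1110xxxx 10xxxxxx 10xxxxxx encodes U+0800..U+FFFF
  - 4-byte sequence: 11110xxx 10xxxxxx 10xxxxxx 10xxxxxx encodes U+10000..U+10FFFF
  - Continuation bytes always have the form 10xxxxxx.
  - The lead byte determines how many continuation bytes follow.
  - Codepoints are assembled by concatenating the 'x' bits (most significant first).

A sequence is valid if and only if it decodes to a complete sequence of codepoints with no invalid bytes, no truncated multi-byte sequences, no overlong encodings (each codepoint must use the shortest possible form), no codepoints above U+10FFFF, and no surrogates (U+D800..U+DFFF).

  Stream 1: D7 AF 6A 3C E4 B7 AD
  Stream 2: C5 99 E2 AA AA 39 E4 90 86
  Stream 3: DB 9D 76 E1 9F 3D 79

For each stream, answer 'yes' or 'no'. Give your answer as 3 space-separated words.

Stream 1: decodes cleanly. VALID
Stream 2: decodes cleanly. VALID
Stream 3: error at byte offset 5. INVALID

Answer: yes yes no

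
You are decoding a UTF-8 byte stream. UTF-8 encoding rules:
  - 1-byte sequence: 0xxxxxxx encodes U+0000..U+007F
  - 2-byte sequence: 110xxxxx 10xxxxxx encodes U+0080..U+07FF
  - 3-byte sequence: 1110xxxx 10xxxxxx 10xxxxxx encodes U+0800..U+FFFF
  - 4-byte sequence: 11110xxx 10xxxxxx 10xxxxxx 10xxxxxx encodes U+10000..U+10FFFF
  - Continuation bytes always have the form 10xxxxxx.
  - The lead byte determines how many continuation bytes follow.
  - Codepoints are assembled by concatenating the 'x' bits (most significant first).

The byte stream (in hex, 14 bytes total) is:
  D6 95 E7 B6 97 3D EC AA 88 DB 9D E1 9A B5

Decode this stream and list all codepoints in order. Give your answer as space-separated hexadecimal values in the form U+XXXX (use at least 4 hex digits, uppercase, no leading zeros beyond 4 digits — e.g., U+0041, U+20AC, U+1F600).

Byte[0]=D6: 2-byte lead, need 1 cont bytes. acc=0x16
Byte[1]=95: continuation. acc=(acc<<6)|0x15=0x595
Completed: cp=U+0595 (starts at byte 0)
Byte[2]=E7: 3-byte lead, need 2 cont bytes. acc=0x7
Byte[3]=B6: continuation. acc=(acc<<6)|0x36=0x1F6
Byte[4]=97: continuation. acc=(acc<<6)|0x17=0x7D97
Completed: cp=U+7D97 (starts at byte 2)
Byte[5]=3D: 1-byte ASCII. cp=U+003D
Byte[6]=EC: 3-byte lead, need 2 cont bytes. acc=0xC
Byte[7]=AA: continuation. acc=(acc<<6)|0x2A=0x32A
Byte[8]=88: continuation. acc=(acc<<6)|0x08=0xCA88
Completed: cp=U+CA88 (starts at byte 6)
Byte[9]=DB: 2-byte lead, need 1 cont bytes. acc=0x1B
Byte[10]=9D: continuation. acc=(acc<<6)|0x1D=0x6DD
Completed: cp=U+06DD (starts at byte 9)
Byte[11]=E1: 3-byte lead, need 2 cont bytes. acc=0x1
Byte[12]=9A: continuation. acc=(acc<<6)|0x1A=0x5A
Byte[13]=B5: continuation. acc=(acc<<6)|0x35=0x16B5
Completed: cp=U+16B5 (starts at byte 11)

Answer: U+0595 U+7D97 U+003D U+CA88 U+06DD U+16B5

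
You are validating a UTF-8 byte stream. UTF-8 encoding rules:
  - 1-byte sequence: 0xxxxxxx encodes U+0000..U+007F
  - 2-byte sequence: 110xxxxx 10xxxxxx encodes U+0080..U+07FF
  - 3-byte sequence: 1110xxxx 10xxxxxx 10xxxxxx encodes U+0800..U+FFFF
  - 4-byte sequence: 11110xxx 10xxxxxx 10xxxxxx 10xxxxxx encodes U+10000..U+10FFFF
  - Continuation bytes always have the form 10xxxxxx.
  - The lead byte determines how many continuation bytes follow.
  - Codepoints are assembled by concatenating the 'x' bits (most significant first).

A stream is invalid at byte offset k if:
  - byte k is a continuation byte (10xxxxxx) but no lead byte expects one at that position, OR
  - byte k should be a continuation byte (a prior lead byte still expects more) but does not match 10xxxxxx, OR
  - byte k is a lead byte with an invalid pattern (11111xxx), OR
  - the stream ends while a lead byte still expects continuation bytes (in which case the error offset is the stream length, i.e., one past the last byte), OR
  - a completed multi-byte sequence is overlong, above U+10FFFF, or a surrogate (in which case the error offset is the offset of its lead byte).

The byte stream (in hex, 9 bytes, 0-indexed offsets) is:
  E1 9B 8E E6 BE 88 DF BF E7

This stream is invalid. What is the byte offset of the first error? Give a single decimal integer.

Answer: 9

Derivation:
Byte[0]=E1: 3-byte lead, need 2 cont bytes. acc=0x1
Byte[1]=9B: continuation. acc=(acc<<6)|0x1B=0x5B
Byte[2]=8E: continuation. acc=(acc<<6)|0x0E=0x16CE
Completed: cp=U+16CE (starts at byte 0)
Byte[3]=E6: 3-byte lead, need 2 cont bytes. acc=0x6
Byte[4]=BE: continuation. acc=(acc<<6)|0x3E=0x1BE
Byte[5]=88: continuation. acc=(acc<<6)|0x08=0x6F88
Completed: cp=U+6F88 (starts at byte 3)
Byte[6]=DF: 2-byte lead, need 1 cont bytes. acc=0x1F
Byte[7]=BF: continuation. acc=(acc<<6)|0x3F=0x7FF
Completed: cp=U+07FF (starts at byte 6)
Byte[8]=E7: 3-byte lead, need 2 cont bytes. acc=0x7
Byte[9]: stream ended, expected continuation. INVALID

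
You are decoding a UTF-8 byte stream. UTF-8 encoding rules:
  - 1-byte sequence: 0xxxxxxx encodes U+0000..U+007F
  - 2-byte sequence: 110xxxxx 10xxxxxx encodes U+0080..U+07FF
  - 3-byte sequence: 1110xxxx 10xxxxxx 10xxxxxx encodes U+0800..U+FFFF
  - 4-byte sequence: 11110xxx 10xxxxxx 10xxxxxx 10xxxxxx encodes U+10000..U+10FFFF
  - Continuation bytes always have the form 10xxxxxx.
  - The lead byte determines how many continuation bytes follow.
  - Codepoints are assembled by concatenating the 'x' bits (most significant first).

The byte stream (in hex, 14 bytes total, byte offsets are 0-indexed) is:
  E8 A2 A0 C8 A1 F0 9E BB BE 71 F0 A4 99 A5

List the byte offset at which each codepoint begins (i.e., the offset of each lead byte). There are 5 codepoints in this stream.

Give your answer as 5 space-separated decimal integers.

Byte[0]=E8: 3-byte lead, need 2 cont bytes. acc=0x8
Byte[1]=A2: continuation. acc=(acc<<6)|0x22=0x222
Byte[2]=A0: continuation. acc=(acc<<6)|0x20=0x88A0
Completed: cp=U+88A0 (starts at byte 0)
Byte[3]=C8: 2-byte lead, need 1 cont bytes. acc=0x8
Byte[4]=A1: continuation. acc=(acc<<6)|0x21=0x221
Completed: cp=U+0221 (starts at byte 3)
Byte[5]=F0: 4-byte lead, need 3 cont bytes. acc=0x0
Byte[6]=9E: continuation. acc=(acc<<6)|0x1E=0x1E
Byte[7]=BB: continuation. acc=(acc<<6)|0x3B=0x7BB
Byte[8]=BE: continuation. acc=(acc<<6)|0x3E=0x1EEFE
Completed: cp=U+1EEFE (starts at byte 5)
Byte[9]=71: 1-byte ASCII. cp=U+0071
Byte[10]=F0: 4-byte lead, need 3 cont bytes. acc=0x0
Byte[11]=A4: continuation. acc=(acc<<6)|0x24=0x24
Byte[12]=99: continuation. acc=(acc<<6)|0x19=0x919
Byte[13]=A5: continuation. acc=(acc<<6)|0x25=0x24665
Completed: cp=U+24665 (starts at byte 10)

Answer: 0 3 5 9 10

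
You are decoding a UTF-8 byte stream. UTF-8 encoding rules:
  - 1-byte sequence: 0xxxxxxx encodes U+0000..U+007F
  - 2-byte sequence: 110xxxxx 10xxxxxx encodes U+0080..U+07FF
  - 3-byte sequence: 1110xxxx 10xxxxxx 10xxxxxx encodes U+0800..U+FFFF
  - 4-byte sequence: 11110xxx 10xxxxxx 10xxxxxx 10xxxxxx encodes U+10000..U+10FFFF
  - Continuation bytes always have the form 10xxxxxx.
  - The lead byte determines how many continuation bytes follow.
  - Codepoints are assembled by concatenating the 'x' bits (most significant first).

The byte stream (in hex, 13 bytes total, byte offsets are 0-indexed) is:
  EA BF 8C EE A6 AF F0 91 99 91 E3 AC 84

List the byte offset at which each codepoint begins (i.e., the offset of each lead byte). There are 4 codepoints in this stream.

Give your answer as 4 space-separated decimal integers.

Answer: 0 3 6 10

Derivation:
Byte[0]=EA: 3-byte lead, need 2 cont bytes. acc=0xA
Byte[1]=BF: continuation. acc=(acc<<6)|0x3F=0x2BF
Byte[2]=8C: continuation. acc=(acc<<6)|0x0C=0xAFCC
Completed: cp=U+AFCC (starts at byte 0)
Byte[3]=EE: 3-byte lead, need 2 cont bytes. acc=0xE
Byte[4]=A6: continuation. acc=(acc<<6)|0x26=0x3A6
Byte[5]=AF: continuation. acc=(acc<<6)|0x2F=0xE9AF
Completed: cp=U+E9AF (starts at byte 3)
Byte[6]=F0: 4-byte lead, need 3 cont bytes. acc=0x0
Byte[7]=91: continuation. acc=(acc<<6)|0x11=0x11
Byte[8]=99: continuation. acc=(acc<<6)|0x19=0x459
Byte[9]=91: continuation. acc=(acc<<6)|0x11=0x11651
Completed: cp=U+11651 (starts at byte 6)
Byte[10]=E3: 3-byte lead, need 2 cont bytes. acc=0x3
Byte[11]=AC: continuation. acc=(acc<<6)|0x2C=0xEC
Byte[12]=84: continuation. acc=(acc<<6)|0x04=0x3B04
Completed: cp=U+3B04 (starts at byte 10)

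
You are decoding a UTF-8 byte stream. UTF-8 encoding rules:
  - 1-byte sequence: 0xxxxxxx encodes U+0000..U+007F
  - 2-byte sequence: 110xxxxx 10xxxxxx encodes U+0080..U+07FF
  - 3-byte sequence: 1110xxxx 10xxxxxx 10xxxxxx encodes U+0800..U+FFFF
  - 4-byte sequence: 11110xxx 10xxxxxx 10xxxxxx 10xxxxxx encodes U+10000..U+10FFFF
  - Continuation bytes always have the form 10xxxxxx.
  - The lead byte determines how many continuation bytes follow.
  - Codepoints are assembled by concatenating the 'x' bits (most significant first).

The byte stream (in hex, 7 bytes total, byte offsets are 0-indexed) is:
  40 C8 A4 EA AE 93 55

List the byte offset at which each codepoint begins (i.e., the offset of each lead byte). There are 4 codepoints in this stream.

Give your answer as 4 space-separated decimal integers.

Answer: 0 1 3 6

Derivation:
Byte[0]=40: 1-byte ASCII. cp=U+0040
Byte[1]=C8: 2-byte lead, need 1 cont bytes. acc=0x8
Byte[2]=A4: continuation. acc=(acc<<6)|0x24=0x224
Completed: cp=U+0224 (starts at byte 1)
Byte[3]=EA: 3-byte lead, need 2 cont bytes. acc=0xA
Byte[4]=AE: continuation. acc=(acc<<6)|0x2E=0x2AE
Byte[5]=93: continuation. acc=(acc<<6)|0x13=0xAB93
Completed: cp=U+AB93 (starts at byte 3)
Byte[6]=55: 1-byte ASCII. cp=U+0055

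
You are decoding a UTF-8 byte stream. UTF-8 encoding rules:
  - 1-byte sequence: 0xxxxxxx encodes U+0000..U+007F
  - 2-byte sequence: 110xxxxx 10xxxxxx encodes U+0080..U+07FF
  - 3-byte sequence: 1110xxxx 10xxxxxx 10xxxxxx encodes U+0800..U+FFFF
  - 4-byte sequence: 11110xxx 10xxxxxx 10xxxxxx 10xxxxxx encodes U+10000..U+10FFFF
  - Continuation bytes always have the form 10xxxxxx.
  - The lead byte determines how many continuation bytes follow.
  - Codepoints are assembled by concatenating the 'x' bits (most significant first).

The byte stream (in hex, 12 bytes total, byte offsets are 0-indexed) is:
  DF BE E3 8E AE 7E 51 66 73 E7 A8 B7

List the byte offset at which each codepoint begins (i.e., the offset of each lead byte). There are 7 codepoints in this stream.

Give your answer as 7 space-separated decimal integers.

Answer: 0 2 5 6 7 8 9

Derivation:
Byte[0]=DF: 2-byte lead, need 1 cont bytes. acc=0x1F
Byte[1]=BE: continuation. acc=(acc<<6)|0x3E=0x7FE
Completed: cp=U+07FE (starts at byte 0)
Byte[2]=E3: 3-byte lead, need 2 cont bytes. acc=0x3
Byte[3]=8E: continuation. acc=(acc<<6)|0x0E=0xCE
Byte[4]=AE: continuation. acc=(acc<<6)|0x2E=0x33AE
Completed: cp=U+33AE (starts at byte 2)
Byte[5]=7E: 1-byte ASCII. cp=U+007E
Byte[6]=51: 1-byte ASCII. cp=U+0051
Byte[7]=66: 1-byte ASCII. cp=U+0066
Byte[8]=73: 1-byte ASCII. cp=U+0073
Byte[9]=E7: 3-byte lead, need 2 cont bytes. acc=0x7
Byte[10]=A8: continuation. acc=(acc<<6)|0x28=0x1E8
Byte[11]=B7: continuation. acc=(acc<<6)|0x37=0x7A37
Completed: cp=U+7A37 (starts at byte 9)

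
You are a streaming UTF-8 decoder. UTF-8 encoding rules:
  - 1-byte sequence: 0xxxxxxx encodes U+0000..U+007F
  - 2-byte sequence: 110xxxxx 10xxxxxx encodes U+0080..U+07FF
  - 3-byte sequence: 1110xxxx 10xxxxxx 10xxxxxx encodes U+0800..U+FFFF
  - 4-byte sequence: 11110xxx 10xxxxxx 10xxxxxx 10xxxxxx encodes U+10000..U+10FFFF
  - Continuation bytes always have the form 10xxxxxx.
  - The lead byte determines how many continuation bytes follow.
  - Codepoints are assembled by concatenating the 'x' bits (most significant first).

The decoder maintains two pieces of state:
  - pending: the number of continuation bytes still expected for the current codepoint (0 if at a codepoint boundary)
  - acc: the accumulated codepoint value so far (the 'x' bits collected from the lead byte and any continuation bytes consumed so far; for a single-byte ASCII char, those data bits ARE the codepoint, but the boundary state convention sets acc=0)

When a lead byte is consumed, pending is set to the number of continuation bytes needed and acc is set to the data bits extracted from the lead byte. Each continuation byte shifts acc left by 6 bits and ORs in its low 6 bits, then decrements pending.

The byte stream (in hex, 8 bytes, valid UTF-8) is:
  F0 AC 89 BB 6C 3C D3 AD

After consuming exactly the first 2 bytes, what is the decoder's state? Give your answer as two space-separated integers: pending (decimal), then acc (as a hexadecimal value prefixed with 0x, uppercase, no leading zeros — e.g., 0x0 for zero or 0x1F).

Byte[0]=F0: 4-byte lead. pending=3, acc=0x0
Byte[1]=AC: continuation. acc=(acc<<6)|0x2C=0x2C, pending=2

Answer: 2 0x2C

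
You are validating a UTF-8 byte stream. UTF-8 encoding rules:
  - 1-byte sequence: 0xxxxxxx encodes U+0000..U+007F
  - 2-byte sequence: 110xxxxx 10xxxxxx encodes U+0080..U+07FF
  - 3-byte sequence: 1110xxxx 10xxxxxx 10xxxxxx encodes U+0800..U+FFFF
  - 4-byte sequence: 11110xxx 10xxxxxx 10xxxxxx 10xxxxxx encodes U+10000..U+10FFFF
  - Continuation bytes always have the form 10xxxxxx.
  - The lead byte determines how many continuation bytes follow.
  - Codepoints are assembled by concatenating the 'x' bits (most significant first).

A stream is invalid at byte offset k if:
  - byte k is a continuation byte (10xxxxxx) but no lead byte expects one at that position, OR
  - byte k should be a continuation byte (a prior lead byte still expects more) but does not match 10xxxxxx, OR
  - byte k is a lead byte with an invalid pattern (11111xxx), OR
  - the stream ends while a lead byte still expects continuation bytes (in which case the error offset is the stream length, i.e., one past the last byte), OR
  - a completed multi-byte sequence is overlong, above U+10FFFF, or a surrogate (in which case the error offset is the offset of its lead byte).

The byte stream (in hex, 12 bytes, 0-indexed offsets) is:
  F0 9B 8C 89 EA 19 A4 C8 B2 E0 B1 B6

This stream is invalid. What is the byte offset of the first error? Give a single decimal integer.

Byte[0]=F0: 4-byte lead, need 3 cont bytes. acc=0x0
Byte[1]=9B: continuation. acc=(acc<<6)|0x1B=0x1B
Byte[2]=8C: continuation. acc=(acc<<6)|0x0C=0x6CC
Byte[3]=89: continuation. acc=(acc<<6)|0x09=0x1B309
Completed: cp=U+1B309 (starts at byte 0)
Byte[4]=EA: 3-byte lead, need 2 cont bytes. acc=0xA
Byte[5]=19: expected 10xxxxxx continuation. INVALID

Answer: 5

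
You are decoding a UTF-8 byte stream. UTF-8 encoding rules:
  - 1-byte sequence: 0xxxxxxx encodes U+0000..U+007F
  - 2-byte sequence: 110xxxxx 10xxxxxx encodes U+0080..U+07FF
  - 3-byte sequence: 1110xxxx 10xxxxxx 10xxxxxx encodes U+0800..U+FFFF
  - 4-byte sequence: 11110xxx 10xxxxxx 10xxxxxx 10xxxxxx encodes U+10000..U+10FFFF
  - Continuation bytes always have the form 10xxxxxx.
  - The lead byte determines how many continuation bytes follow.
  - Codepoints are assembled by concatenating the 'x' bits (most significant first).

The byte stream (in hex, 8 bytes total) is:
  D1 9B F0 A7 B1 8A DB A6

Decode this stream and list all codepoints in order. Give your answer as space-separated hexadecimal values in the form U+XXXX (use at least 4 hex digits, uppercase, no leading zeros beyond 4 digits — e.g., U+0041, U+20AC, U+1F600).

Answer: U+045B U+27C4A U+06E6

Derivation:
Byte[0]=D1: 2-byte lead, need 1 cont bytes. acc=0x11
Byte[1]=9B: continuation. acc=(acc<<6)|0x1B=0x45B
Completed: cp=U+045B (starts at byte 0)
Byte[2]=F0: 4-byte lead, need 3 cont bytes. acc=0x0
Byte[3]=A7: continuation. acc=(acc<<6)|0x27=0x27
Byte[4]=B1: continuation. acc=(acc<<6)|0x31=0x9F1
Byte[5]=8A: continuation. acc=(acc<<6)|0x0A=0x27C4A
Completed: cp=U+27C4A (starts at byte 2)
Byte[6]=DB: 2-byte lead, need 1 cont bytes. acc=0x1B
Byte[7]=A6: continuation. acc=(acc<<6)|0x26=0x6E6
Completed: cp=U+06E6 (starts at byte 6)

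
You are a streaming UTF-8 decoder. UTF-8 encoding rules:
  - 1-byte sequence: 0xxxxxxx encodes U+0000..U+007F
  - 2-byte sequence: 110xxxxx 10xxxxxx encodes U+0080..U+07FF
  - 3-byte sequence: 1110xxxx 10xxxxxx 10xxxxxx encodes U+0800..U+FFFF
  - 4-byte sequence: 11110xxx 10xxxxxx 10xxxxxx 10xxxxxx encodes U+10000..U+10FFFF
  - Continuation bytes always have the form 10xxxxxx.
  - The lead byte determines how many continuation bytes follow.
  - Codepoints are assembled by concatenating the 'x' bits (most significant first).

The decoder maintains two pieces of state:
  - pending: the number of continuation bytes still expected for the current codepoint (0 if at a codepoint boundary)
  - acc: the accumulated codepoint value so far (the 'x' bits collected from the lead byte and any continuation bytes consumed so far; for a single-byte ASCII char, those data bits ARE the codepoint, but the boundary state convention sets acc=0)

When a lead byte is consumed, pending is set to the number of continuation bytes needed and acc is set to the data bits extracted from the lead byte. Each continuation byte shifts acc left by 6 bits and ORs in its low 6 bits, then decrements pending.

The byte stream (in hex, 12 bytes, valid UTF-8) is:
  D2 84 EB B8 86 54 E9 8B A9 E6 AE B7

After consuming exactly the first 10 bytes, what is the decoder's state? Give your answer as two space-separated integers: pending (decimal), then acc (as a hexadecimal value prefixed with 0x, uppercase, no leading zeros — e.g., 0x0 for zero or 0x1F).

Byte[0]=D2: 2-byte lead. pending=1, acc=0x12
Byte[1]=84: continuation. acc=(acc<<6)|0x04=0x484, pending=0
Byte[2]=EB: 3-byte lead. pending=2, acc=0xB
Byte[3]=B8: continuation. acc=(acc<<6)|0x38=0x2F8, pending=1
Byte[4]=86: continuation. acc=(acc<<6)|0x06=0xBE06, pending=0
Byte[5]=54: 1-byte. pending=0, acc=0x0
Byte[6]=E9: 3-byte lead. pending=2, acc=0x9
Byte[7]=8B: continuation. acc=(acc<<6)|0x0B=0x24B, pending=1
Byte[8]=A9: continuation. acc=(acc<<6)|0x29=0x92E9, pending=0
Byte[9]=E6: 3-byte lead. pending=2, acc=0x6

Answer: 2 0x6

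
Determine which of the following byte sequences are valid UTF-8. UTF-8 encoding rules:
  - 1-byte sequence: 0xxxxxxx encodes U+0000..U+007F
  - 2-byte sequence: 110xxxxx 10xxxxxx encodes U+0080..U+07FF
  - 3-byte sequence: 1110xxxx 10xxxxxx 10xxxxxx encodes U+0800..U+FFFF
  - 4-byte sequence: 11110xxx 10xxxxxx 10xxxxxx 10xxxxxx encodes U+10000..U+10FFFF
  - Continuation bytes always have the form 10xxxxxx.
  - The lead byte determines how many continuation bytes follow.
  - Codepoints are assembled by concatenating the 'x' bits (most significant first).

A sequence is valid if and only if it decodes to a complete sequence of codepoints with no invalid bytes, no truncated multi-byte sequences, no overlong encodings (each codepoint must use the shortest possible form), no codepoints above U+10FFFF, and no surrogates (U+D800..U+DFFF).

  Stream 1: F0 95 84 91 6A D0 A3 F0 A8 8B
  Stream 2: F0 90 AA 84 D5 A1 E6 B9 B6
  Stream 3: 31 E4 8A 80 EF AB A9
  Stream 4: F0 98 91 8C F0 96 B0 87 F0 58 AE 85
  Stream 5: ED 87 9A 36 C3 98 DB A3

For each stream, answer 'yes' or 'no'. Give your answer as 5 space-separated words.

Answer: no yes yes no yes

Derivation:
Stream 1: error at byte offset 10. INVALID
Stream 2: decodes cleanly. VALID
Stream 3: decodes cleanly. VALID
Stream 4: error at byte offset 9. INVALID
Stream 5: decodes cleanly. VALID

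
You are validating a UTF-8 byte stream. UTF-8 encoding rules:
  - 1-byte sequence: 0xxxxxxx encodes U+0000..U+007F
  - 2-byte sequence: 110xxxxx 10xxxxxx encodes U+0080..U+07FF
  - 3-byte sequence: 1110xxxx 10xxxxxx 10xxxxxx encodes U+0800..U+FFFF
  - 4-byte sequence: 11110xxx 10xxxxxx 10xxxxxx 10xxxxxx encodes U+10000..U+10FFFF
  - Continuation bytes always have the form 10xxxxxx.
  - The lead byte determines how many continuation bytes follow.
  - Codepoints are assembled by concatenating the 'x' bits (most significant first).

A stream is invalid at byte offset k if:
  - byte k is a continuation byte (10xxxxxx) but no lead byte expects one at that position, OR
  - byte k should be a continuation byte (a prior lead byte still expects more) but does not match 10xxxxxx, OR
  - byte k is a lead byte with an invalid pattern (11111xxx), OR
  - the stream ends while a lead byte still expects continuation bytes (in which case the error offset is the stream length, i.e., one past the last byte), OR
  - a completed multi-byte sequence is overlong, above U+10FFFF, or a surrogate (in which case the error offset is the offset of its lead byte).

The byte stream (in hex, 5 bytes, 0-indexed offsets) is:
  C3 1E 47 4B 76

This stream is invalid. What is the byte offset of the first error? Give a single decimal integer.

Byte[0]=C3: 2-byte lead, need 1 cont bytes. acc=0x3
Byte[1]=1E: expected 10xxxxxx continuation. INVALID

Answer: 1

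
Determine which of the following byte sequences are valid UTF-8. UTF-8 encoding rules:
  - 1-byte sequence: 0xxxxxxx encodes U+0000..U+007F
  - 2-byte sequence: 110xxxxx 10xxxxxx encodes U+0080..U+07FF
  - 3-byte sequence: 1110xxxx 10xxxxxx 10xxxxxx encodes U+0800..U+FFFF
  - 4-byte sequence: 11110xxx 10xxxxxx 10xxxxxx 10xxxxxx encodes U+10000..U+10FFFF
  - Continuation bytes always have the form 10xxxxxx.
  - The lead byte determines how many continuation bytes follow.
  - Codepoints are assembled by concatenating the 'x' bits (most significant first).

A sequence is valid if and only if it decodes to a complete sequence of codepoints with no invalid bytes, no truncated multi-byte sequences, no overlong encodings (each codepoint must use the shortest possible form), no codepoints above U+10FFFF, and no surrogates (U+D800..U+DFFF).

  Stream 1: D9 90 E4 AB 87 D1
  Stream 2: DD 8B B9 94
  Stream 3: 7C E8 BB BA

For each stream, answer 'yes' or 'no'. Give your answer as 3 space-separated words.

Answer: no no yes

Derivation:
Stream 1: error at byte offset 6. INVALID
Stream 2: error at byte offset 2. INVALID
Stream 3: decodes cleanly. VALID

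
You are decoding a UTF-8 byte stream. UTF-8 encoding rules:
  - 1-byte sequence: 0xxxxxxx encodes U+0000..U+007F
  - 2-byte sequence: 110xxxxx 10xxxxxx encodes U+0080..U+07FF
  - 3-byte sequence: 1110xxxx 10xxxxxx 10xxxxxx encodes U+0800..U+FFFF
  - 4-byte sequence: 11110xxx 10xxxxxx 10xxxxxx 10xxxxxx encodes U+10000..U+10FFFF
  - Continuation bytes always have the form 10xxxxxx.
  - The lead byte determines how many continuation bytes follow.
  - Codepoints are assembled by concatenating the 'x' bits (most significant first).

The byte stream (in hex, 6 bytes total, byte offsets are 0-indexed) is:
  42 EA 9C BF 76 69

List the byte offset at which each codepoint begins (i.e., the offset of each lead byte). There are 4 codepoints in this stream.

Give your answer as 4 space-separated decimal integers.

Answer: 0 1 4 5

Derivation:
Byte[0]=42: 1-byte ASCII. cp=U+0042
Byte[1]=EA: 3-byte lead, need 2 cont bytes. acc=0xA
Byte[2]=9C: continuation. acc=(acc<<6)|0x1C=0x29C
Byte[3]=BF: continuation. acc=(acc<<6)|0x3F=0xA73F
Completed: cp=U+A73F (starts at byte 1)
Byte[4]=76: 1-byte ASCII. cp=U+0076
Byte[5]=69: 1-byte ASCII. cp=U+0069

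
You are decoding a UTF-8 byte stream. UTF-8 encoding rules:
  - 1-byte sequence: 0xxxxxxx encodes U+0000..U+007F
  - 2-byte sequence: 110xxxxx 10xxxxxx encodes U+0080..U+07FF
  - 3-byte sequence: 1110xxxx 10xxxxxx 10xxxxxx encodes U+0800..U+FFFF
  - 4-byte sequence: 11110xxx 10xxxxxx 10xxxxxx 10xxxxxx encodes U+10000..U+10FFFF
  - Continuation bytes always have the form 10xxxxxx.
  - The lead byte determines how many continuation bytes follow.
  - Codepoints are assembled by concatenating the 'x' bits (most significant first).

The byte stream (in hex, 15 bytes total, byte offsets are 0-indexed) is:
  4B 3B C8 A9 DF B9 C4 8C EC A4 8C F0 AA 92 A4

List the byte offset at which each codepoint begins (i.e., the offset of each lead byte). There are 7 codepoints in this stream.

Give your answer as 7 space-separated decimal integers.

Answer: 0 1 2 4 6 8 11

Derivation:
Byte[0]=4B: 1-byte ASCII. cp=U+004B
Byte[1]=3B: 1-byte ASCII. cp=U+003B
Byte[2]=C8: 2-byte lead, need 1 cont bytes. acc=0x8
Byte[3]=A9: continuation. acc=(acc<<6)|0x29=0x229
Completed: cp=U+0229 (starts at byte 2)
Byte[4]=DF: 2-byte lead, need 1 cont bytes. acc=0x1F
Byte[5]=B9: continuation. acc=(acc<<6)|0x39=0x7F9
Completed: cp=U+07F9 (starts at byte 4)
Byte[6]=C4: 2-byte lead, need 1 cont bytes. acc=0x4
Byte[7]=8C: continuation. acc=(acc<<6)|0x0C=0x10C
Completed: cp=U+010C (starts at byte 6)
Byte[8]=EC: 3-byte lead, need 2 cont bytes. acc=0xC
Byte[9]=A4: continuation. acc=(acc<<6)|0x24=0x324
Byte[10]=8C: continuation. acc=(acc<<6)|0x0C=0xC90C
Completed: cp=U+C90C (starts at byte 8)
Byte[11]=F0: 4-byte lead, need 3 cont bytes. acc=0x0
Byte[12]=AA: continuation. acc=(acc<<6)|0x2A=0x2A
Byte[13]=92: continuation. acc=(acc<<6)|0x12=0xA92
Byte[14]=A4: continuation. acc=(acc<<6)|0x24=0x2A4A4
Completed: cp=U+2A4A4 (starts at byte 11)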